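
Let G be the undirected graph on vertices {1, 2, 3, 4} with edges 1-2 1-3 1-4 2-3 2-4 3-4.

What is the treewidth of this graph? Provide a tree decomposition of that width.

Treewidth 3.
Bags: B1 = {1, 2, 3, 4}
Tree: (single bag)

A single bag containing all 4 vertices is trivially a valid decomposition of width 3. On the other hand G contains the 4-clique {1, 2, 3, 4}. A clique must lie in a single bag of any decomposition, so no decomposition can have width below 3. The upper and lower bounds meet at 3, so that is the treewidth.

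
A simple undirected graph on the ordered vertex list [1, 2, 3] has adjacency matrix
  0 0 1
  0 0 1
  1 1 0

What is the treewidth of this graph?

A width-1 tree decomposition is:
Bags: B1 = {1, 3}  B2 = {2, 3}
Tree: B1–B2
Each bag holds 2 vertices, so the decomposition has width 1, which upper-bounds the treewidth. Since G has at least one edge (e.g. 1–3), it is not an edgeless graph, so tw(G) ≥ 1. Hence tw(G) = 1 exactly.

1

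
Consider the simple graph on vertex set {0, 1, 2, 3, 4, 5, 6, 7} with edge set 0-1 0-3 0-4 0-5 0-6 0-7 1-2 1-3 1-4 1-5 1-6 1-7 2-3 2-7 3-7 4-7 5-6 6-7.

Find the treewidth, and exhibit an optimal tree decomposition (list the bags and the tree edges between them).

Treewidth 3.
One such decomposition:
Bags: B1 = {0, 1, 6, 7}  B2 = {0, 1, 3, 7}  B3 = {0, 1, 4, 7}  B4 = {0, 1, 5, 6}  B5 = {1, 2, 3, 7}
Tree: B1–B2, B2–B3, B1–B4, B2–B5

Every bag has size at most 4, so the width is 4 − 1 = 3 and tw(G) ≤ 3. Conversely, {0, 1, 5, 6} is a clique of size 4, and the vertices of any clique must share a bag in every tree decomposition; so some bag has ≥ 4 vertices and tw(G) ≥ 3. Hence tw(G) = 3 exactly.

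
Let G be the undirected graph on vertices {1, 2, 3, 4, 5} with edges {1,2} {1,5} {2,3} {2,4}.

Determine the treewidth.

1

A width-1 tree decomposition is:
Bags: B1 = {1, 5}  B2 = {1, 2}  B3 = {2, 4}  B4 = {2, 3}
Tree: B1–B2, B2–B3, B3–B4
Every bag has size at most 2, so the width is 2 − 1 = 1 and tw(G) ≤ 1. Any graph with an edge has treewidth ≥ 1, and G has the edge 5–1. Hence tw(G) = 1 exactly.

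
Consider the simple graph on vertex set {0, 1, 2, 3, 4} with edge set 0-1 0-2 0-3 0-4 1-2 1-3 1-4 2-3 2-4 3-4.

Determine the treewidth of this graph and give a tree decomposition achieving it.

A single bag containing all 5 vertices is trivially a valid decomposition of width 4. For the lower bound, the 5 vertices {0, 1, 2, 3, 4} are pairwise adjacent, and any tree decomposition puts a clique entirely inside one bag — forcing width ≥ 4. The upper and lower bounds meet at 4, so that is the treewidth.

Treewidth 4.
Bags: B1 = {0, 1, 2, 3, 4}
Tree: (single bag)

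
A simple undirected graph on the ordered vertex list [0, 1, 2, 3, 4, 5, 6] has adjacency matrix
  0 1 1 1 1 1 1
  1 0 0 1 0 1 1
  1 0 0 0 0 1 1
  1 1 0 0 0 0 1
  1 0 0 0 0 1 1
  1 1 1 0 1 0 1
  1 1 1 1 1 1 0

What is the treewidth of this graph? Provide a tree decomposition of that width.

Each bag holds 4 vertices, so the decomposition has width 3, which upper-bounds the treewidth. Conversely, {0, 1, 3, 6} is a clique of size 4, and the vertices of any clique must share a bag in every tree decomposition; so some bag has ≥ 4 vertices and tw(G) ≥ 3. Combining the bounds, tw(G) = 3.

Treewidth 3.
One such decomposition:
Bags: B1 = {0, 1, 5, 6}  B2 = {0, 2, 5, 6}  B3 = {0, 1, 3, 6}  B4 = {0, 4, 5, 6}
Tree: B1–B2, B1–B3, B2–B4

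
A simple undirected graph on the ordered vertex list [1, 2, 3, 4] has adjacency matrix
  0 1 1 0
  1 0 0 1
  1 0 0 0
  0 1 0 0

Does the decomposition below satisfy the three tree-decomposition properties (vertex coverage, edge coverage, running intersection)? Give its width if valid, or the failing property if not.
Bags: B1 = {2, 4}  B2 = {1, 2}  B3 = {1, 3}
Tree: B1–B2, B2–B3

Yes; width 1.

Vertex coverage: the bags together contain {1, 2, 3, 4}, the full vertex set. Edge coverage: each edge of G has both endpoints in at least one bag. Running intersection: for every vertex, the bags containing it form a connected subtree. All three properties hold, so this is a valid tree decomposition of width max|bag| − 1 = 1, and hence tw(G) ≤ 1.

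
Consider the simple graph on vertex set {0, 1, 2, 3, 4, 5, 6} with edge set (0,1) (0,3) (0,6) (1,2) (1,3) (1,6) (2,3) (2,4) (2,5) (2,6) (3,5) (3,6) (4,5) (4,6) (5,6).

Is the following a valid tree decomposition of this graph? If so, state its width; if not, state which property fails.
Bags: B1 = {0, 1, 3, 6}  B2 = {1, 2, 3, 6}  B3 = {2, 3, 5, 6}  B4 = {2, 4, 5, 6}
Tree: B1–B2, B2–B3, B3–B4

Yes; width 3.

Checking the three conditions: (i) the bags cover all of {0, 1, 2, 3, 4, 5, 6}; (ii) for each edge, some bag contains both endpoints; (iii) the bags containing any fixed vertex form a subtree. All hold, so the decomposition is valid with width 4 − 1 = 3.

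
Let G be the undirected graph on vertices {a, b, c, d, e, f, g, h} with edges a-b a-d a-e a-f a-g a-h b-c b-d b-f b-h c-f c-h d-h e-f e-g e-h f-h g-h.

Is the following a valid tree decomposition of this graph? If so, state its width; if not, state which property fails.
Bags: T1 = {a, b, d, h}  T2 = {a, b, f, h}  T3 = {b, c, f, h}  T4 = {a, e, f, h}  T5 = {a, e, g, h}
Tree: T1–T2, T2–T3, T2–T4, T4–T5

Yes; width 3.

Vertex coverage: the bags together contain {a, b, c, d, e, f, g, h}, the full vertex set. Edge coverage: each edge of G has both endpoints in at least one bag. Running intersection: for every vertex, the bags containing it form a connected subtree. All three properties hold, so this is a valid tree decomposition of width max|bag| − 1 = 3, and hence tw(G) ≤ 3.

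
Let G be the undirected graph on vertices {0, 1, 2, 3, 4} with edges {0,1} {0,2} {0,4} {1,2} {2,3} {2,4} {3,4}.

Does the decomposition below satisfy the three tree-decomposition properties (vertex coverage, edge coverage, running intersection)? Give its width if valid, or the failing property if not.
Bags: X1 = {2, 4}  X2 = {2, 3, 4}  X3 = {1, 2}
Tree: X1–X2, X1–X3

No — vertex 0 appears in no bag.

A tree decomposition must satisfy three properties: every vertex lies in some bag; for every edge, both endpoints lie together in some bag; and for every vertex, the bags containing it form a connected subtree. Here vertex 0 appears in no bag, so the decomposition is invalid.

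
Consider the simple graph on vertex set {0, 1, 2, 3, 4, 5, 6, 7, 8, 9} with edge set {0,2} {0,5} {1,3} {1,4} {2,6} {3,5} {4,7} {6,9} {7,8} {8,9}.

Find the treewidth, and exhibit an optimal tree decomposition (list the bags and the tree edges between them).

Each bag holds 3 vertices, so the decomposition has width 2, which upper-bounds the treewidth. For the lower bound, G contains the cycle 1–3–5–0–2–6–9–8–7–4–1, so G is not a forest; only forests have treewidth ≤ 1, hence tw(G) ≥ 2. Combining the bounds, tw(G) = 2.

Treewidth 2.
One such decomposition:
Bags: B1 = {1, 3, 5}  B2 = {0, 1, 5}  B3 = {0, 1, 2}  B4 = {1, 2, 6}  B5 = {1, 6, 9}  B6 = {1, 8, 9}  B7 = {1, 7, 8}  B8 = {1, 4, 7}
Tree: B1–B2, B2–B3, B3–B4, B4–B5, B5–B6, B6–B7, B7–B8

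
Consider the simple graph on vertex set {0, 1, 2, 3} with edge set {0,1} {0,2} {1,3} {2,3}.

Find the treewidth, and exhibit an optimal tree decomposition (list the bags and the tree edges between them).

Treewidth 2.
One optimal decomposition is:
Bags: B1 = {1, 2, 3}  B2 = {0, 1, 2}
Tree: B1–B2

The largest bag has 3 vertices, giving width 2; this decomposition certifies tw(G) ≤ 2. For the lower bound, G contains the cycle 1–3–2–0–1, so G is not a forest; only forests have treewidth ≤ 1, hence tw(G) ≥ 2. Hence tw(G) = 2 exactly.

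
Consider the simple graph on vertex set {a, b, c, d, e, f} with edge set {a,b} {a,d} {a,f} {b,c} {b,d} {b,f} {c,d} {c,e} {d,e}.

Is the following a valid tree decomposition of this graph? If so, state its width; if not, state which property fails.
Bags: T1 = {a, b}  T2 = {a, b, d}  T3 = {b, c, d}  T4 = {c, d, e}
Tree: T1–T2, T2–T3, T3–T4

No — vertex f appears in no bag.

A tree decomposition must satisfy three properties: every vertex lies in some bag; for every edge, both endpoints lie together in some bag; and for every vertex, the bags containing it form a connected subtree. Here vertex f appears in no bag, so the decomposition is invalid.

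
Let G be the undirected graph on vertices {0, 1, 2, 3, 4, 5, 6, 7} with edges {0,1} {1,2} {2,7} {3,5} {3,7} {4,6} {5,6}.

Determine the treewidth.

A width-1 tree decomposition is:
Bags: B1 = {4, 6}  B2 = {5, 6}  B3 = {3, 5}  B4 = {3, 7}  B5 = {2, 7}  B6 = {1, 2}  B7 = {0, 1}
Tree: B1–B2, B2–B3, B3–B4, B4–B5, B5–B6, B6–B7
Each bag holds 2 vertices, so the decomposition has width 1, which upper-bounds the treewidth. Since G has at least one edge (e.g. 4–6), it is not an edgeless graph, so tw(G) ≥ 1. Therefore the treewidth is 1.

1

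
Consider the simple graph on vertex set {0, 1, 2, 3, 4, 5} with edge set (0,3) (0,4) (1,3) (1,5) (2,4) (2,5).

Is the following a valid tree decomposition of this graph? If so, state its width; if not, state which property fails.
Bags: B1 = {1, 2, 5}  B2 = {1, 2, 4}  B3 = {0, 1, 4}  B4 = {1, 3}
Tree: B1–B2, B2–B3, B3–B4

A tree decomposition must satisfy three properties: every vertex lies in some bag; for every edge, both endpoints lie together in some bag; and for every vertex, the bags containing it form a connected subtree. Here edge (0,3) lies in no bag, so the decomposition is invalid.

No — edge (0,3) lies in no bag.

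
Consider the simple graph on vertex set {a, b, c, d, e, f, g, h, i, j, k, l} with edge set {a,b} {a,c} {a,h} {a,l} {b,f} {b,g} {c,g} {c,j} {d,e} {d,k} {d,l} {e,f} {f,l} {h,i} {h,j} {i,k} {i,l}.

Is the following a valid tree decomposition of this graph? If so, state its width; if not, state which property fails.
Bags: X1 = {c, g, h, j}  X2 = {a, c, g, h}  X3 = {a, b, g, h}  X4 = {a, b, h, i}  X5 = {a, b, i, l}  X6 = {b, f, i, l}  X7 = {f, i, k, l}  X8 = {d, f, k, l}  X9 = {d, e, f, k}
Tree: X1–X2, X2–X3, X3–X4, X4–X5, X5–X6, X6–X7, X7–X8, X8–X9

Yes; width 3.

Checking the three conditions: (i) the bags cover all of {a, b, c, d, e, f, g, h, i, j, k, l}; (ii) for each edge, some bag contains both endpoints; (iii) the bags containing any fixed vertex form a subtree. All hold, so the decomposition is valid with width 4 − 1 = 3.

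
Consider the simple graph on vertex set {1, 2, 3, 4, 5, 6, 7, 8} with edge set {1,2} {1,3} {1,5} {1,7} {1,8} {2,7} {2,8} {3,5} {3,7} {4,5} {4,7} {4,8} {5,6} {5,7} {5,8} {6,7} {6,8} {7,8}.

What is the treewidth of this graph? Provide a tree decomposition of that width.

The largest bag has 4 vertices, giving width 3; this decomposition certifies tw(G) ≤ 3. On the other hand G contains the 4-clique {1, 2, 7, 8}. A clique must lie in a single bag of any decomposition, so no decomposition can have width below 3. Therefore the treewidth is 3.

Treewidth 3.
One optimal decomposition is:
Bags: B1 = {5, 6, 7, 8}  B2 = {4, 5, 7, 8}  B3 = {1, 5, 7, 8}  B4 = {1, 2, 7, 8}  B5 = {1, 3, 5, 7}
Tree: B1–B2, B1–B3, B3–B4, B3–B5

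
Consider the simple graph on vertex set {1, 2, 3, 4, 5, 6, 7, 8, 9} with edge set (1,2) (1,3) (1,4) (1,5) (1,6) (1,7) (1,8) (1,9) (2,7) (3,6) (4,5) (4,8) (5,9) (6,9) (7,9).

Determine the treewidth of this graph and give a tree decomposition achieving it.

Each bag holds 3 vertices, so the decomposition has width 2, which upper-bounds the treewidth. Conversely, {1, 2, 7} is a clique of size 3, and the vertices of any clique must share a bag in every tree decomposition; so some bag has ≥ 3 vertices and tw(G) ≥ 2. Therefore the treewidth is 2.

Treewidth 2.
One such decomposition:
Bags: B1 = {1, 6, 9}  B2 = {1, 5, 9}  B3 = {1, 4, 5}  B4 = {1, 7, 9}  B5 = {1, 2, 7}  B6 = {1, 4, 8}  B7 = {1, 3, 6}
Tree: B1–B2, B2–B3, B1–B4, B4–B5, B3–B6, B1–B7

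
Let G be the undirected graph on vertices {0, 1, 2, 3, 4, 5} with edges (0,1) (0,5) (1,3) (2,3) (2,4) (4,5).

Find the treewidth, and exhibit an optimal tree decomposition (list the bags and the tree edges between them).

Treewidth 2.
One such decomposition:
Bags: B1 = {0, 4, 5}  B2 = {0, 2, 4}  B3 = {0, 2, 3}  B4 = {0, 1, 3}
Tree: B1–B2, B2–B3, B3–B4

Every bag has size at most 3, so the width is 3 − 1 = 2 and tw(G) ≤ 2. For the lower bound, G contains the cycle 0–5–4–2–3–1–0, so G is not a forest; only forests have treewidth ≤ 1, hence tw(G) ≥ 2. Hence tw(G) = 2 exactly.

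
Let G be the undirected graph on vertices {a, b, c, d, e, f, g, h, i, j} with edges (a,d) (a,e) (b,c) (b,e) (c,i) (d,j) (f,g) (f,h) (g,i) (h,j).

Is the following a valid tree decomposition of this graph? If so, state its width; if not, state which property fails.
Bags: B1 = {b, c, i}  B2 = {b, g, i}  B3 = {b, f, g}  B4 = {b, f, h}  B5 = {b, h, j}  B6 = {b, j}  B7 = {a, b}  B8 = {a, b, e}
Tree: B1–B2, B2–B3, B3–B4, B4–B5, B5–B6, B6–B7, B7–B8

No — vertex d appears in no bag.

A tree decomposition must satisfy three properties: every vertex lies in some bag; for every edge, both endpoints lie together in some bag; and for every vertex, the bags containing it form a connected subtree. Here vertex d appears in no bag, so the decomposition is invalid.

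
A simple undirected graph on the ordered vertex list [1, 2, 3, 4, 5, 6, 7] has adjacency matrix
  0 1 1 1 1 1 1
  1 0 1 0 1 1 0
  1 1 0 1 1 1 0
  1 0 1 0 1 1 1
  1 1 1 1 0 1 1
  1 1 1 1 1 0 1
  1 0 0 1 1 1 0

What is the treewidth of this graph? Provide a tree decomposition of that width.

Each bag holds 5 vertices, so the decomposition has width 4, which upper-bounds the treewidth. Conversely, {1, 2, 3, 5, 6} is a clique of size 5, and the vertices of any clique must share a bag in every tree decomposition; so some bag has ≥ 5 vertices and tw(G) ≥ 4. Combining the bounds, tw(G) = 4.

Treewidth 4.
Bags: B1 = {1, 4, 5, 6, 7}  B2 = {1, 3, 4, 5, 6}  B3 = {1, 2, 3, 5, 6}
Tree: B1–B2, B2–B3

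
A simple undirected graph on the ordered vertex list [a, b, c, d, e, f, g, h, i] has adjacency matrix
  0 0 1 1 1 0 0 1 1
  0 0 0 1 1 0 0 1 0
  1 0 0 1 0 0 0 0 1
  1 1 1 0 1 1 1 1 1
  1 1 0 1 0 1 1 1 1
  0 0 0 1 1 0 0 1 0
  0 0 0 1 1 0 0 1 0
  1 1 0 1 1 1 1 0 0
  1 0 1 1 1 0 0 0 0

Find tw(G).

A width-3 tree decomposition is:
Bags: B1 = {a, d, e, h}  B2 = {b, d, e, h}  B3 = {a, d, e, i}  B4 = {d, e, g, h}  B5 = {a, c, d, i}  B6 = {d, e, f, h}
Tree: B1–B2, B1–B3, B1–B4, B3–B5, B1–B6
The largest bag has 4 vertices, giving width 3; this decomposition certifies tw(G) ≤ 3. Conversely, {d, e, g, h} is a clique of size 4, and the vertices of any clique must share a bag in every tree decomposition; so some bag has ≥ 4 vertices and tw(G) ≥ 3. Combining the bounds, tw(G) = 3.

3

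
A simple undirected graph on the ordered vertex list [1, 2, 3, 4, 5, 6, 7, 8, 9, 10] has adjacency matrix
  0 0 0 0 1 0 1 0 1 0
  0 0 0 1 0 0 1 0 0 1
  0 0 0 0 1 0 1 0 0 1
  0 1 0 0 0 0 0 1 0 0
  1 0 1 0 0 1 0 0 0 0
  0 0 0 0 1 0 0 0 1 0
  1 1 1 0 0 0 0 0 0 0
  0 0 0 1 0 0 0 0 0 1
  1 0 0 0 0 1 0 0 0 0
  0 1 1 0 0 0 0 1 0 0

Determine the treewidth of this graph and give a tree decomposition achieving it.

The largest bag has 3 vertices, giving width 2; this decomposition certifies tw(G) ≤ 2. For the lower bound, G contains the cycle 9–6–5–1–9, so G is not a forest; only forests have treewidth ≤ 1, hence tw(G) ≥ 2. Therefore the treewidth is 2.

Treewidth 2.
One optimal decomposition is:
Bags: B1 = {1, 6, 9}  B2 = {1, 5, 6}  B3 = {1, 5, 7}  B4 = {3, 5, 7}  B5 = {2, 3, 7}  B6 = {2, 3, 10}  B7 = {2, 4, 10}  B8 = {4, 8, 10}
Tree: B1–B2, B2–B3, B3–B4, B4–B5, B5–B6, B6–B7, B7–B8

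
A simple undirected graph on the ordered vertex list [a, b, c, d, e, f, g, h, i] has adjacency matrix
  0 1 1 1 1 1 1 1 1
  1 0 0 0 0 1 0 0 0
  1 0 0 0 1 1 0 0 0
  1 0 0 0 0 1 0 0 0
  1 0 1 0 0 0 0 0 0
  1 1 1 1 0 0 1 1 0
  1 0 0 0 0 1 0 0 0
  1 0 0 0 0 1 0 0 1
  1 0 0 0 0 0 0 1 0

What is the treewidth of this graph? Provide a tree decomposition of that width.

Treewidth 2.
Bags: B1 = {a, c, e}  B2 = {a, c, f}  B3 = {a, b, f}  B4 = {a, d, f}  B5 = {a, f, h}  B6 = {a, f, g}  B7 = {a, h, i}
Tree: B1–B2, B2–B3, B2–B4, B4–B5, B2–B6, B5–B7

Each bag holds 3 vertices, so the decomposition has width 2, which upper-bounds the treewidth. On the other hand G contains the 3-clique {a, c, e}. A clique must lie in a single bag of any decomposition, so no decomposition can have width below 2. Hence tw(G) = 2 exactly.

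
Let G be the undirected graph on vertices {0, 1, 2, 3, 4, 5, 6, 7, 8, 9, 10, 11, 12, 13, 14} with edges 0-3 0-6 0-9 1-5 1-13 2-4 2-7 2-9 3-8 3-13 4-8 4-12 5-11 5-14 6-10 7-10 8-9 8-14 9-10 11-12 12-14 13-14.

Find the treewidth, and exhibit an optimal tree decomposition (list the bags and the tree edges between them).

Every bag has size at most 4, so the width is 4 − 1 = 3 and tw(G) ≤ 3. For the lower bound: the 4 vertex sets {1,5,11}, {13}, {14}, {3,4,8,12} are disjoint, each induces a connected subgraph, and every pair is joined by at least one edge of G. Contracting each set to a single vertex therefore yields K_{4} as a minor, and since treewidth is minor-monotone, tw(G) ≥ tw(K_{4}) = 3. Therefore the treewidth is 3.

Treewidth 3.
One such decomposition:
Bags: B1 = {1, 5, 11, 13}  B2 = {5, 11, 13, 14}  B3 = {11, 12, 13, 14}  B4 = {3, 12, 13, 14}  B5 = {3, 8, 12, 14}  B6 = {3, 4, 8, 12}  B7 = {0, 3, 4, 8}  B8 = {0, 4, 8, 9}  B9 = {0, 2, 4, 9}  B10 = {0, 2, 6, 9}  B11 = {2, 6, 9, 10}  B12 = {2, 6, 7, 10}
Tree: B1–B2, B2–B3, B3–B4, B4–B5, B5–B6, B6–B7, B7–B8, B8–B9, B9–B10, B10–B11, B11–B12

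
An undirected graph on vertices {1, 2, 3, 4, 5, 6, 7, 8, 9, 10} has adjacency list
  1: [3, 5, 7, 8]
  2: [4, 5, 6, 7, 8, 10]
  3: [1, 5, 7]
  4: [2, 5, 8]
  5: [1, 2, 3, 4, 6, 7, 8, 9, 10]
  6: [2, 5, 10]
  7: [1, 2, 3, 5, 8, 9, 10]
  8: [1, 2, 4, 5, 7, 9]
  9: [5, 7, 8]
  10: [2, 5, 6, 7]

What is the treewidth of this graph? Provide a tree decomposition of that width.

The largest bag has 4 vertices, giving width 3; this decomposition certifies tw(G) ≤ 3. On the other hand G contains the 4-clique {2, 4, 5, 8}. A clique must lie in a single bag of any decomposition, so no decomposition can have width below 3. The upper and lower bounds meet at 3, so that is the treewidth.

Treewidth 3.
Bags: B1 = {2, 5, 7, 10}  B2 = {2, 5, 7, 8}  B3 = {2, 5, 6, 10}  B4 = {1, 5, 7, 8}  B5 = {5, 7, 8, 9}  B6 = {1, 3, 5, 7}  B7 = {2, 4, 5, 8}
Tree: B1–B2, B1–B3, B2–B4, B2–B5, B4–B6, B2–B7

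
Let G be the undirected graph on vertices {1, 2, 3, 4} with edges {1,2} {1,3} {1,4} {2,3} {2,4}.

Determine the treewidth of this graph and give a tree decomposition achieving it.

Treewidth 2.
Bags: B1 = {1, 2, 3}  B2 = {1, 2, 4}
Tree: B1–B2

Every bag has size at most 3, so the width is 3 − 1 = 2 and tw(G) ≤ 2. Conversely, {1, 2, 3} is a clique of size 3, and the vertices of any clique must share a bag in every tree decomposition; so some bag has ≥ 3 vertices and tw(G) ≥ 2. Hence tw(G) = 2 exactly.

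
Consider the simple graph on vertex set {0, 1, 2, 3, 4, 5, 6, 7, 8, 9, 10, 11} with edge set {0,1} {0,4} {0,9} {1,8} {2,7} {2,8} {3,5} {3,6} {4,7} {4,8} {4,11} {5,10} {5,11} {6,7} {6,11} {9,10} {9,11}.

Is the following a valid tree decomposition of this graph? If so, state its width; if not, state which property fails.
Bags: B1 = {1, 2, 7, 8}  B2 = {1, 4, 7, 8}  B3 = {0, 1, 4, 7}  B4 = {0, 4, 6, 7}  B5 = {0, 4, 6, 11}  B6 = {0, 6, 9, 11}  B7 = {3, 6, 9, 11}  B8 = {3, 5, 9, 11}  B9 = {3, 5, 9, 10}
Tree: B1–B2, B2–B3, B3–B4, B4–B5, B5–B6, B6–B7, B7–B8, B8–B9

Yes; width 3.

Checking the three conditions: (i) the bags cover all of {0, 1, 2, 3, 4, 5, 6, 7, 8, 9, 10, 11}; (ii) for each edge, some bag contains both endpoints; (iii) the bags containing any fixed vertex form a subtree. All hold, so the decomposition is valid with width 4 − 1 = 3.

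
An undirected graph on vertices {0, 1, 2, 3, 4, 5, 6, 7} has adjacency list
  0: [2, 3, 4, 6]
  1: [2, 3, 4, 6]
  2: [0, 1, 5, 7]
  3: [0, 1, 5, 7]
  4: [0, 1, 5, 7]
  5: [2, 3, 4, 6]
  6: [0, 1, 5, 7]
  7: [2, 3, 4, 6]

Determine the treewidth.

A width-4 tree decomposition is:
Bags: B1 = {0, 1, 2, 5, 7}  B2 = {0, 1, 5, 6, 7}  B3 = {0, 1, 4, 5, 7}  B4 = {0, 1, 3, 5, 7}
Tree: B1–B2, B2–B3, B3–B4
Each bag holds 5 vertices, so the decomposition has width 4, which upper-bounds the treewidth. For the lower bound: the 5 vertex sets {1,2}, {6,7}, {4,5}, {0}, {3} are disjoint, each induces a connected subgraph, and every pair is joined by at least one edge of G. Contracting each set to a single vertex therefore yields K_{5} as a minor, and since treewidth is minor-monotone, tw(G) ≥ tw(K_{5}) = 4. The upper and lower bounds meet at 4, so that is the treewidth.

4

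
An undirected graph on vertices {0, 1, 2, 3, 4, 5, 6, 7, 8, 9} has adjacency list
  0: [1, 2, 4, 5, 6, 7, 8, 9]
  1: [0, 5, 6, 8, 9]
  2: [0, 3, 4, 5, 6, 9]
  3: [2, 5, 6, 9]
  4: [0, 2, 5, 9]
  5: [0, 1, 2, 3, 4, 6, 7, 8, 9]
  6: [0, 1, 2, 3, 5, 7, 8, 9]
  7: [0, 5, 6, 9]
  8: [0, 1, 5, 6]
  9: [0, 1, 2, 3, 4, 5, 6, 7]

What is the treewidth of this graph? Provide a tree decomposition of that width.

Each bag holds 5 vertices, so the decomposition has width 4, which upper-bounds the treewidth. On the other hand G contains the 5-clique {0, 2, 4, 5, 9}. A clique must lie in a single bag of any decomposition, so no decomposition can have width below 4. Therefore the treewidth is 4.

Treewidth 4.
One such decomposition:
Bags: B1 = {0, 2, 5, 6, 9}  B2 = {0, 1, 5, 6, 9}  B3 = {0, 1, 5, 6, 8}  B4 = {0, 5, 6, 7, 9}  B5 = {0, 2, 4, 5, 9}  B6 = {2, 3, 5, 6, 9}
Tree: B1–B2, B2–B3, B2–B4, B1–B5, B1–B6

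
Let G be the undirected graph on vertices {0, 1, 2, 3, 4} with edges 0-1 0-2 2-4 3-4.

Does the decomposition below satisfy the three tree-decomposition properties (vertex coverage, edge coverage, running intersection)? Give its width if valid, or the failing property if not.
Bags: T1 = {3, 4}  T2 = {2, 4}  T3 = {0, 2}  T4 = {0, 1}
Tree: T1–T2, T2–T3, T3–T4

Vertex coverage: the bags together contain {0, 1, 2, 3, 4}, the full vertex set. Edge coverage: each edge of G has both endpoints in at least one bag. Running intersection: for every vertex, the bags containing it form a connected subtree. All three properties hold, so this is a valid tree decomposition of width max|bag| − 1 = 1, and hence tw(G) ≤ 1.

Yes; width 1.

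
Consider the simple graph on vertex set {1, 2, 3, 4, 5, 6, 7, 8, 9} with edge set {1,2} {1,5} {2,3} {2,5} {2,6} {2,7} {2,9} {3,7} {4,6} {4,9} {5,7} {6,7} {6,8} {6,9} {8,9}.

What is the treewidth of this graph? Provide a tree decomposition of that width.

Treewidth 2.
One optimal decomposition is:
Bags: B1 = {2, 6, 7}  B2 = {2, 3, 7}  B3 = {2, 6, 9}  B4 = {2, 5, 7}  B5 = {1, 2, 5}  B6 = {4, 6, 9}  B7 = {6, 8, 9}
Tree: B1–B2, B1–B3, B1–B4, B4–B5, B3–B6, B3–B7

Every bag has size at most 3, so the width is 3 − 1 = 2 and tw(G) ≤ 2. On the other hand G contains the 3-clique {6, 8, 9}. A clique must lie in a single bag of any decomposition, so no decomposition can have width below 2. The upper and lower bounds meet at 2, so that is the treewidth.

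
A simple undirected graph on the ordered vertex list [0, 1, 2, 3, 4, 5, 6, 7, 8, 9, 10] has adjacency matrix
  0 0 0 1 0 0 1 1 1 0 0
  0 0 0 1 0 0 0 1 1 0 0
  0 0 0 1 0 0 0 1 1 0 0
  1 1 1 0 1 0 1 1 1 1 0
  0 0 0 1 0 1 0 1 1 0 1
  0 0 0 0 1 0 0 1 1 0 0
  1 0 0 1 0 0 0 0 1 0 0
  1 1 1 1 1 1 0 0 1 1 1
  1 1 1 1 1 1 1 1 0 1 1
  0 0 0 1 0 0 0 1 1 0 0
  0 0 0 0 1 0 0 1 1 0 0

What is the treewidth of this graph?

3

A width-3 tree decomposition is:
Bags: B1 = {3, 4, 7, 8}  B2 = {3, 7, 8, 9}  B3 = {4, 5, 7, 8}  B4 = {4, 7, 8, 10}  B5 = {1, 3, 7, 8}  B6 = {2, 3, 7, 8}  B7 = {0, 3, 7, 8}  B8 = {0, 3, 6, 8}
Tree: B1–B2, B1–B3, B1–B4, B2–B5, B1–B6, B2–B7, B7–B8
The largest bag has 4 vertices, giving width 3; this decomposition certifies tw(G) ≤ 3. Conversely, {0, 3, 6, 8} is a clique of size 4, and the vertices of any clique must share a bag in every tree decomposition; so some bag has ≥ 4 vertices and tw(G) ≥ 3. Hence tw(G) = 3 exactly.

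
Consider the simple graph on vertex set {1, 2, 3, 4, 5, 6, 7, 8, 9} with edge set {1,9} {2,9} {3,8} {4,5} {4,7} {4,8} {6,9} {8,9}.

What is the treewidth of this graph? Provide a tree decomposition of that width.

Every bag has size at most 2, so the width is 2 − 1 = 1 and tw(G) ≤ 1. Any graph with an edge has treewidth ≥ 1, and G has the edge 4–8. Therefore the treewidth is 1.

Treewidth 1.
One such decomposition:
Bags: B1 = {4, 8}  B2 = {8, 9}  B3 = {1, 9}  B4 = {3, 8}  B5 = {2, 9}  B6 = {4, 7}  B7 = {4, 5}  B8 = {6, 9}
Tree: B1–B2, B2–B3, B2–B4, B2–B5, B1–B6, B1–B7, B5–B8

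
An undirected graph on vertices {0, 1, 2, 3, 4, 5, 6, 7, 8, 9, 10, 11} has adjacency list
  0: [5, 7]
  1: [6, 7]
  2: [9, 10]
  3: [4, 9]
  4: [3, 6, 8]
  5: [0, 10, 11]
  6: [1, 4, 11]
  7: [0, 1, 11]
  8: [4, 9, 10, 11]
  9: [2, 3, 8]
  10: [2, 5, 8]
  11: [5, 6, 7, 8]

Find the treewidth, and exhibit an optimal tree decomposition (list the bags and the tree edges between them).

Treewidth 3.
One such decomposition:
Bags: B1 = {2, 3, 4, 9}  B2 = {2, 4, 8, 9}  B3 = {2, 4, 8, 10}  B4 = {4, 6, 8, 10}  B5 = {6, 8, 10, 11}  B6 = {5, 6, 10, 11}  B7 = {1, 5, 6, 11}  B8 = {1, 5, 7, 11}  B9 = {0, 1, 5, 7}
Tree: B1–B2, B2–B3, B3–B4, B4–B5, B5–B6, B6–B7, B7–B8, B8–B9

Each bag holds 4 vertices, so the decomposition has width 3, which upper-bounds the treewidth. For the lower bound: the 4 vertex sets {2,3,9}, {4}, {8}, {5,6,10,11} are disjoint, each induces a connected subgraph, and every pair is joined by at least one edge of G. Contracting each set to a single vertex therefore yields K_{4} as a minor, and since treewidth is minor-monotone, tw(G) ≥ tw(K_{4}) = 3. Therefore the treewidth is 3.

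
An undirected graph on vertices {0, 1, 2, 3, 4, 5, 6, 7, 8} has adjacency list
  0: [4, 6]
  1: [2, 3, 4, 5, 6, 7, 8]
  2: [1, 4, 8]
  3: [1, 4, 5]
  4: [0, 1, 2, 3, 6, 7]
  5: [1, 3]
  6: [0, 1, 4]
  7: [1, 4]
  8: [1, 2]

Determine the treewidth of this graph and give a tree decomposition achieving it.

Treewidth 2.
One optimal decomposition is:
Bags: B1 = {1, 2, 4}  B2 = {1, 4, 6}  B3 = {1, 4, 7}  B4 = {1, 3, 4}  B5 = {1, 3, 5}  B6 = {1, 2, 8}  B7 = {0, 4, 6}
Tree: B1–B2, B1–B3, B2–B4, B4–B5, B1–B6, B2–B7

The largest bag has 3 vertices, giving width 2; this decomposition certifies tw(G) ≤ 2. For the lower bound, the 3 vertices {0, 4, 6} are pairwise adjacent, and any tree decomposition puts a clique entirely inside one bag — forcing width ≥ 2. Therefore the treewidth is 2.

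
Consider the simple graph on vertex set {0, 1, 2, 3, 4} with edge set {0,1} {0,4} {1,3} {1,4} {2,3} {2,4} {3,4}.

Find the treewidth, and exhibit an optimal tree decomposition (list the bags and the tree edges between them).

Treewidth 2.
Bags: B1 = {2, 3, 4}  B2 = {1, 3, 4}  B3 = {0, 1, 4}
Tree: B1–B2, B2–B3

Every bag has size at most 3, so the width is 3 − 1 = 2 and tw(G) ≤ 2. On the other hand G contains the 3-clique {0, 1, 4}. A clique must lie in a single bag of any decomposition, so no decomposition can have width below 2. Combining the bounds, tw(G) = 2.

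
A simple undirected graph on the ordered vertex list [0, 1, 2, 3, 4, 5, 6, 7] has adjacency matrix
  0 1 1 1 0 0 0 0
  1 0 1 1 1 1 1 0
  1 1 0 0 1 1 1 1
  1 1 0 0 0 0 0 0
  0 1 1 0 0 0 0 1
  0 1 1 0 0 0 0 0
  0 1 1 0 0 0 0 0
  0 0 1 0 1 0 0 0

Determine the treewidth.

2

A width-2 tree decomposition is:
Bags: B1 = {1, 2, 4}  B2 = {0, 1, 2}  B3 = {1, 2, 6}  B4 = {2, 4, 7}  B5 = {1, 2, 5}  B6 = {0, 1, 3}
Tree: B1–B2, B2–B3, B1–B4, B2–B5, B2–B6
Every bag has size at most 3, so the width is 3 − 1 = 2 and tw(G) ≤ 2. Conversely, {0, 1, 2} is a clique of size 3, and the vertices of any clique must share a bag in every tree decomposition; so some bag has ≥ 3 vertices and tw(G) ≥ 2. The upper and lower bounds meet at 2, so that is the treewidth.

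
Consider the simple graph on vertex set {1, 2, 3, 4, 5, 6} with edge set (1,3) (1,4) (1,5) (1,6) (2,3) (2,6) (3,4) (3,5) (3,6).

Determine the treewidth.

2

A width-2 tree decomposition is:
Bags: B1 = {1, 3, 6}  B2 = {1, 3, 4}  B3 = {2, 3, 6}  B4 = {1, 3, 5}
Tree: B1–B2, B1–B3, B1–B4
The largest bag has 3 vertices, giving width 2; this decomposition certifies tw(G) ≤ 2. On the other hand G contains the 3-clique {1, 3, 4}. A clique must lie in a single bag of any decomposition, so no decomposition can have width below 2. Hence tw(G) = 2 exactly.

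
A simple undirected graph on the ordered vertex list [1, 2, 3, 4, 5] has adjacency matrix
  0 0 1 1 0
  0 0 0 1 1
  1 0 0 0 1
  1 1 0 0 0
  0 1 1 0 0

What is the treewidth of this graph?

2

A width-2 tree decomposition is:
Bags: B1 = {2, 3, 5}  B2 = {1, 2, 3}  B3 = {1, 2, 4}
Tree: B1–B2, B2–B3
The largest bag has 3 vertices, giving width 2; this decomposition certifies tw(G) ≤ 2. Since 2–5–3–1–4–2 is a cycle in G, G is not acyclic. Forests are exactly the graphs of treewidth ≤ 1, so tw(G) ≥ 2. The upper and lower bounds meet at 2, so that is the treewidth.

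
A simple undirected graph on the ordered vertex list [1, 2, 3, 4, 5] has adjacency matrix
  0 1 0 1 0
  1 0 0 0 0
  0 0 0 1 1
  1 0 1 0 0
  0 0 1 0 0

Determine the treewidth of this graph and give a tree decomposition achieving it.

Every bag has size at most 2, so the width is 2 − 1 = 1 and tw(G) ≤ 1. Since G has at least one edge (e.g. 2–1), it is not an edgeless graph, so tw(G) ≥ 1. Therefore the treewidth is 1.

Treewidth 1.
Bags: B1 = {1, 2}  B2 = {1, 4}  B3 = {3, 4}  B4 = {3, 5}
Tree: B1–B2, B2–B3, B3–B4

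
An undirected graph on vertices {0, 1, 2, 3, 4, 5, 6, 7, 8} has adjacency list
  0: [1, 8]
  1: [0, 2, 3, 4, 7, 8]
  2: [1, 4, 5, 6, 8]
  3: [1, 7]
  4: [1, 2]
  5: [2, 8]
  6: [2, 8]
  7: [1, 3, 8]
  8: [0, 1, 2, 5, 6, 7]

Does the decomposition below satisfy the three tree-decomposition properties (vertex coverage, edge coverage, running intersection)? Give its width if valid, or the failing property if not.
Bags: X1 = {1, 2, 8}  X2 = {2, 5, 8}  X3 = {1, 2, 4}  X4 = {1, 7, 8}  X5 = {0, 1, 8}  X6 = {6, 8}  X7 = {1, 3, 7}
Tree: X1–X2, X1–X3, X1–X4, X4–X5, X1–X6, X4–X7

No — edge (2,6) lies in no bag.

A tree decomposition must satisfy three properties: every vertex lies in some bag; for every edge, both endpoints lie together in some bag; and for every vertex, the bags containing it form a connected subtree. Here edge (2,6) lies in no bag, so the decomposition is invalid.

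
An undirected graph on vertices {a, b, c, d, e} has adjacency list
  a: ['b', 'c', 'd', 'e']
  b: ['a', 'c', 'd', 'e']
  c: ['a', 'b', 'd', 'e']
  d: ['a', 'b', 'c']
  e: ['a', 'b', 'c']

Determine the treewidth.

A width-3 tree decomposition is:
Bags: B1 = {a, b, c, d}  B2 = {a, b, c, e}
Tree: B1–B2
Each bag holds 4 vertices, so the decomposition has width 3, which upper-bounds the treewidth. Conversely, {a, b, c, d} is a clique of size 4, and the vertices of any clique must share a bag in every tree decomposition; so some bag has ≥ 4 vertices and tw(G) ≥ 3. Hence tw(G) = 3 exactly.

3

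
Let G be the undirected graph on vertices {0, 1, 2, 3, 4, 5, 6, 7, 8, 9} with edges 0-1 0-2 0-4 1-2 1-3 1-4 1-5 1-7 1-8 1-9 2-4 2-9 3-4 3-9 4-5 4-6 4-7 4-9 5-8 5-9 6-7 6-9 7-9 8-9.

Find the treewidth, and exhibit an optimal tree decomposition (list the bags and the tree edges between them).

Each bag holds 4 vertices, so the decomposition has width 3, which upper-bounds the treewidth. For the lower bound, the 4 vertices {1, 5, 8, 9} are pairwise adjacent, and any tree decomposition puts a clique entirely inside one bag — forcing width ≥ 3. Hence tw(G) = 3 exactly.

Treewidth 3.
Bags: B1 = {4, 6, 7, 9}  B2 = {1, 4, 7, 9}  B3 = {1, 4, 5, 9}  B4 = {1, 5, 8, 9}  B5 = {1, 2, 4, 9}  B6 = {0, 1, 2, 4}  B7 = {1, 3, 4, 9}
Tree: B1–B2, B2–B3, B3–B4, B3–B5, B5–B6, B5–B7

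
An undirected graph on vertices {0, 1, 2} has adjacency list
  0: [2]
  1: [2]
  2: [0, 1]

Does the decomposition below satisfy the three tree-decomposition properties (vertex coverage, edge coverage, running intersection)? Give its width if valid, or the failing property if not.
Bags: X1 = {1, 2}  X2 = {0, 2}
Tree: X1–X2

Yes; width 1.

Every vertex of G appears in some bag (union = {0, 1, 2}); every edge is covered by a bag; and for each vertex v the set of bags containing v is connected in the bag tree. The decomposition is therefore valid. The largest bag has 2 vertices, so the width is 1.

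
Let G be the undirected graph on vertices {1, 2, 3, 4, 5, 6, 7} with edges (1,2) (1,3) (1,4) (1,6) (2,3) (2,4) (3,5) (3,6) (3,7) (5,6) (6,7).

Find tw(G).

A width-2 tree decomposition is:
Bags: B1 = {1, 3, 6}  B2 = {1, 2, 3}  B3 = {1, 2, 4}  B4 = {3, 6, 7}  B5 = {3, 5, 6}
Tree: B1–B2, B2–B3, B1–B4, B4–B5
The largest bag has 3 vertices, giving width 2; this decomposition certifies tw(G) ≤ 2. For the lower bound, the 3 vertices {1, 2, 3} are pairwise adjacent, and any tree decomposition puts a clique entirely inside one bag — forcing width ≥ 2. The upper and lower bounds meet at 2, so that is the treewidth.

2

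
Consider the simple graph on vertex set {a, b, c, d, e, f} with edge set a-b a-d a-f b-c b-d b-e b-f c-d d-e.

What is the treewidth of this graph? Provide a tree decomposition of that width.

Treewidth 2.
Bags: B1 = {a, b, d}  B2 = {a, b, f}  B3 = {b, c, d}  B4 = {b, d, e}
Tree: B1–B2, B1–B3, B3–B4

Every bag has size at most 3, so the width is 3 − 1 = 2 and tw(G) ≤ 2. On the other hand G contains the 3-clique {b, d, e}. A clique must lie in a single bag of any decomposition, so no decomposition can have width below 2. Combining the bounds, tw(G) = 2.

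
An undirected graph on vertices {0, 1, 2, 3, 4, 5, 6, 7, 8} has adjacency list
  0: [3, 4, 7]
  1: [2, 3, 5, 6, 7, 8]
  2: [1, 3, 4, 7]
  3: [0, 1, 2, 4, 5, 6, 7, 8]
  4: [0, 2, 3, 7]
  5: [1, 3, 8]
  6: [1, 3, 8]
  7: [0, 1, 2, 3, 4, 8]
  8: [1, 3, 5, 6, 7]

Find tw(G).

3

A width-3 tree decomposition is:
Bags: B1 = {2, 3, 4, 7}  B2 = {1, 2, 3, 7}  B3 = {0, 3, 4, 7}  B4 = {1, 3, 7, 8}  B5 = {1, 3, 5, 8}  B6 = {1, 3, 6, 8}
Tree: B1–B2, B1–B3, B2–B4, B4–B5, B5–B6
Every bag has size at most 4, so the width is 4 − 1 = 3 and tw(G) ≤ 3. On the other hand G contains the 4-clique {0, 3, 4, 7}. A clique must lie in a single bag of any decomposition, so no decomposition can have width below 3. Hence tw(G) = 3 exactly.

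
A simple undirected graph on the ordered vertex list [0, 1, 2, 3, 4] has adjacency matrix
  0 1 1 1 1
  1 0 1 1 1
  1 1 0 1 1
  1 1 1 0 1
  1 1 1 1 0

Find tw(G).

4

A width-4 tree decomposition is:
Bags: B1 = {0, 1, 2, 3, 4}
Tree: (single bag)
With just one bag of size 5, the width is 5 − 1 = 4, so tw(G) ≤ 4. On the other hand G contains the 5-clique {0, 1, 2, 3, 4}. A clique must lie in a single bag of any decomposition, so no decomposition can have width below 4. Therefore the treewidth is 4.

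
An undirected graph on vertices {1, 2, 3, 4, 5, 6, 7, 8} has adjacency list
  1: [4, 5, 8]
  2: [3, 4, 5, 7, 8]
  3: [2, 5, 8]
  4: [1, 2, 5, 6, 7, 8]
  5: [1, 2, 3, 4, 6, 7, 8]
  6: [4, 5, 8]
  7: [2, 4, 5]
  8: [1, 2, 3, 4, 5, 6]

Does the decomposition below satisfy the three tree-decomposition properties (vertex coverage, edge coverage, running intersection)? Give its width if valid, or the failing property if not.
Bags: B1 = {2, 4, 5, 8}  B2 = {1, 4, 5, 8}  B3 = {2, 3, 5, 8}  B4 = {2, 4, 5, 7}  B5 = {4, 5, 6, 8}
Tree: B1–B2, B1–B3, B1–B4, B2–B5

Yes; width 3.

Every vertex of G appears in some bag (union = {1, 2, 3, 4, 5, 6, 7, 8}); every edge is covered by a bag; and for each vertex v the set of bags containing v is connected in the bag tree. The decomposition is therefore valid. The largest bag has 4 vertices, so the width is 3.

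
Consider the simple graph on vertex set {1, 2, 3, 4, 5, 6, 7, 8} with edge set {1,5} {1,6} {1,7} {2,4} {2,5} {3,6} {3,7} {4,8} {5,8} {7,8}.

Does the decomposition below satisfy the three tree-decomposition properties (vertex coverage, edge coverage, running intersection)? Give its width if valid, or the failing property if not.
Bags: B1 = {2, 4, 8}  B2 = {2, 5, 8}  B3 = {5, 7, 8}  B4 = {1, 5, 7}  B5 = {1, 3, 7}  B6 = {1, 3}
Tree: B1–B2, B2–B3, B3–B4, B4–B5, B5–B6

No — vertex 6 appears in no bag.

A tree decomposition must satisfy three properties: every vertex lies in some bag; for every edge, both endpoints lie together in some bag; and for every vertex, the bags containing it form a connected subtree. Here vertex 6 appears in no bag, so the decomposition is invalid.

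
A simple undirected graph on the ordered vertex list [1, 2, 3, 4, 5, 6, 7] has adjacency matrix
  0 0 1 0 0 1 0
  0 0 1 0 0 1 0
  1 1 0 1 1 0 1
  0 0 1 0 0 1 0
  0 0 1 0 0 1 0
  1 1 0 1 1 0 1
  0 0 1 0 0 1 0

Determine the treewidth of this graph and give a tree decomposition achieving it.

Each bag holds 3 vertices, so the decomposition has width 2, which upper-bounds the treewidth. The edges 3–1–6–7–3 form a cycle, so G is not a tree and its treewidth is at least 2. The upper and lower bounds meet at 2, so that is the treewidth.

Treewidth 2.
Bags: B1 = {1, 3, 6}  B2 = {3, 6, 7}  B3 = {3, 4, 6}  B4 = {3, 5, 6}  B5 = {2, 3, 6}
Tree: B1–B2, B2–B3, B3–B4, B4–B5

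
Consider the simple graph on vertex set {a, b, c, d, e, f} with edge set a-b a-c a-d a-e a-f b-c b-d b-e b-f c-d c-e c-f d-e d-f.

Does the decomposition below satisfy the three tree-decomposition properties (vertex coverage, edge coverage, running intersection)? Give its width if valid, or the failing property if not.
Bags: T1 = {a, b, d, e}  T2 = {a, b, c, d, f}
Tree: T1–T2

A tree decomposition must satisfy three properties: every vertex lies in some bag; for every edge, both endpoints lie together in some bag; and for every vertex, the bags containing it form a connected subtree. Here edge (c,e) lies in no bag, so the decomposition is invalid.

No — edge (c,e) lies in no bag.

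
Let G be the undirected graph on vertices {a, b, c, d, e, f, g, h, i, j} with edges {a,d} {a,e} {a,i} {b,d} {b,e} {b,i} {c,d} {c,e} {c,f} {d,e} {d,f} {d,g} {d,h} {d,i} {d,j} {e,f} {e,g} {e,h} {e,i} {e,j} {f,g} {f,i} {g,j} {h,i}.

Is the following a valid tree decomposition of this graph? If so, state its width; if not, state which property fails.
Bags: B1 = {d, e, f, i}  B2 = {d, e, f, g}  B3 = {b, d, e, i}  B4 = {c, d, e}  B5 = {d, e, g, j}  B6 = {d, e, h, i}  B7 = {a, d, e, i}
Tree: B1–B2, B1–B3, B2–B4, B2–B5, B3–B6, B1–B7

A tree decomposition must satisfy three properties: every vertex lies in some bag; for every edge, both endpoints lie together in some bag; and for every vertex, the bags containing it form a connected subtree. Here edge (f,c) lies in no bag, so the decomposition is invalid.

No — edge (f,c) lies in no bag.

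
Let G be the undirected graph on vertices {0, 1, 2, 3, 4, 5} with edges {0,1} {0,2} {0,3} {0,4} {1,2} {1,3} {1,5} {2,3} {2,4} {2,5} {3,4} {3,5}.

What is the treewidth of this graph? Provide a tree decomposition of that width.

Treewidth 3.
One optimal decomposition is:
Bags: B1 = {1, 2, 3, 5}  B2 = {0, 1, 2, 3}  B3 = {0, 2, 3, 4}
Tree: B1–B2, B2–B3

The largest bag has 4 vertices, giving width 3; this decomposition certifies tw(G) ≤ 3. On the other hand G contains the 4-clique {0, 1, 2, 3}. A clique must lie in a single bag of any decomposition, so no decomposition can have width below 3. Hence tw(G) = 3 exactly.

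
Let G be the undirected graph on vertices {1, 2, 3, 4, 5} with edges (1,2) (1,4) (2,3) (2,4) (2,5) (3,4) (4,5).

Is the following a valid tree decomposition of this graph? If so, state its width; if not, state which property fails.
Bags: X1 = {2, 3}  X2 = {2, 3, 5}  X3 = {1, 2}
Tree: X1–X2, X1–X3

A tree decomposition must satisfy three properties: every vertex lies in some bag; for every edge, both endpoints lie together in some bag; and for every vertex, the bags containing it form a connected subtree. Here vertex 4 appears in no bag, so the decomposition is invalid.

No — vertex 4 appears in no bag.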